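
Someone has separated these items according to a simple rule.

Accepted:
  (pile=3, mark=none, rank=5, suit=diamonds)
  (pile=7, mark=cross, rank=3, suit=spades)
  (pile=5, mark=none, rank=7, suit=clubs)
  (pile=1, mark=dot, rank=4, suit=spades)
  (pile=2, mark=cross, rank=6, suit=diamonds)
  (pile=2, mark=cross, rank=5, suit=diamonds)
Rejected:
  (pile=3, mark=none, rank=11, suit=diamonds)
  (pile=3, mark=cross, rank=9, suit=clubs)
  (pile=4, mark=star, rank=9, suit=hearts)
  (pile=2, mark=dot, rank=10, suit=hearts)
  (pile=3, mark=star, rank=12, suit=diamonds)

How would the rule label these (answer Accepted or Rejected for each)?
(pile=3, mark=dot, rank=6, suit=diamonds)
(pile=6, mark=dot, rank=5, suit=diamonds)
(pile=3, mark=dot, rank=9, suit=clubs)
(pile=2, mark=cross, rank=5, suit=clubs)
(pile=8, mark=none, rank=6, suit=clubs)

The simplest hypothesis consistent with all the labels is: rank ≤ 7.
Accepted: (pile=3, mark=dot, rank=6, suit=diamonds), since rank = 6. Accepted: (pile=6, mark=dot, rank=5, suit=diamonds), since rank = 5. Rejected: (pile=3, mark=dot, rank=9, suit=clubs), since rank = 9. Accepted: (pile=2, mark=cross, rank=5, suit=clubs), since rank = 5. Accepted: (pile=8, mark=none, rank=6, suit=clubs), since rank = 6.

Accepted, Accepted, Rejected, Accepted, Accepted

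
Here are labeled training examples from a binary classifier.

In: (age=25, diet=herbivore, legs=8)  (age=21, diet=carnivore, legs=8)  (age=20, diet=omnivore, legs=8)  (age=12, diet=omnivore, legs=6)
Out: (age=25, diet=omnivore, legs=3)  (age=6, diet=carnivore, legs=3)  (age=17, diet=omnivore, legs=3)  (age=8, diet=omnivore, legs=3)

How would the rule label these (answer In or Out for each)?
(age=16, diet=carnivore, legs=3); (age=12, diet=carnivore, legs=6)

The rule appears to be: legs ≥ 6.
(age=16, diet=carnivore, legs=3): Out (legs = 3).
(age=12, diet=carnivore, legs=6): In (legs = 6).

Out, In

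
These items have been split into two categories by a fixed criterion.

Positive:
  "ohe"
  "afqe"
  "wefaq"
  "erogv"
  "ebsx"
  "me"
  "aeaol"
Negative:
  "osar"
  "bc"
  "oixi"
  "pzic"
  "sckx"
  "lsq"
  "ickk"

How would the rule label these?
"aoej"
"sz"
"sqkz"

Positive, Negative, Negative

A rule that fits every label: contains 'e' — true of each 'Positive' example, false of each 'Negative' one.
"aoej": has 'e' — meets the rule, so Positive. "sz": no 'e' — doesn't qualify, so Negative. "sqkz": no 'e' — doesn't qualify, so Negative.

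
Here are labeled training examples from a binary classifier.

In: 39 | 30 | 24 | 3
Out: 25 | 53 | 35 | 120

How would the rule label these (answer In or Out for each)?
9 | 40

The common property of the 'In' items is: multiple of 3 AND at most 39. No 'Out' item has it.
9 → 9 = 3·3, 9 ≤ 39 → In.
40 → 40 = 3·13 + 1, 40 > 39 → Out.

In, Out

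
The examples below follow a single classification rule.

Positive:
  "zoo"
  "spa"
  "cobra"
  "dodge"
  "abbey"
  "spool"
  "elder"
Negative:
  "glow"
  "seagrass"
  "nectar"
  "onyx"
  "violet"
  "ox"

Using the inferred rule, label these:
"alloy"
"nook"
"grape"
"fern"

Positive, Negative, Positive, Negative

'Positive' ⟺ odd length.
"alloy" → length 5 → Positive. "nook" → length 4 → Negative. "grape" → length 5 → Positive. "fern" → length 4 → Negative.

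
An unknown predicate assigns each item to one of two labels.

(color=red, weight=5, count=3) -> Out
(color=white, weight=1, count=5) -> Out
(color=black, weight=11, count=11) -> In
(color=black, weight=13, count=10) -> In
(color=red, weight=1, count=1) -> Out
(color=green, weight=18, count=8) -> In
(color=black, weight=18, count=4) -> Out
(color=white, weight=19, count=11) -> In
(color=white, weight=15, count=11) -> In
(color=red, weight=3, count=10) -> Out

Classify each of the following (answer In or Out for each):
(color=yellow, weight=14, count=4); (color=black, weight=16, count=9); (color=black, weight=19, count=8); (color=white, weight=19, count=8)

Out, In, In, In

The classifier is using: weight ≥ 5 AND count ≥ 5.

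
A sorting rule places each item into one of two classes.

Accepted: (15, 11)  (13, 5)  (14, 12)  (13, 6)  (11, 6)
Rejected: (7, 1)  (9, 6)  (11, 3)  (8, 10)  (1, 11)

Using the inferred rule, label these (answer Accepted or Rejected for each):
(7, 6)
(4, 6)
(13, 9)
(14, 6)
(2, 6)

Rejected, Rejected, Accepted, Accepted, Rejected

The common property of the 'Accepted' items is: first > second AND sum ≥ 17. No 'Rejected' item has it.
(7, 6): 7 > 6, 7+6 = 13, doesn't qualify → Rejected. (4, 6): 4 < 6, 4+6 = 10, doesn't qualify → Rejected. (13, 9): 13 > 9, 13+9 = 22, satisfies this → Accepted. (14, 6): 14 > 6, 14+6 = 20, satisfies this → Accepted. (2, 6): 2 < 6, 2+6 = 8, doesn't qualify → Rejected.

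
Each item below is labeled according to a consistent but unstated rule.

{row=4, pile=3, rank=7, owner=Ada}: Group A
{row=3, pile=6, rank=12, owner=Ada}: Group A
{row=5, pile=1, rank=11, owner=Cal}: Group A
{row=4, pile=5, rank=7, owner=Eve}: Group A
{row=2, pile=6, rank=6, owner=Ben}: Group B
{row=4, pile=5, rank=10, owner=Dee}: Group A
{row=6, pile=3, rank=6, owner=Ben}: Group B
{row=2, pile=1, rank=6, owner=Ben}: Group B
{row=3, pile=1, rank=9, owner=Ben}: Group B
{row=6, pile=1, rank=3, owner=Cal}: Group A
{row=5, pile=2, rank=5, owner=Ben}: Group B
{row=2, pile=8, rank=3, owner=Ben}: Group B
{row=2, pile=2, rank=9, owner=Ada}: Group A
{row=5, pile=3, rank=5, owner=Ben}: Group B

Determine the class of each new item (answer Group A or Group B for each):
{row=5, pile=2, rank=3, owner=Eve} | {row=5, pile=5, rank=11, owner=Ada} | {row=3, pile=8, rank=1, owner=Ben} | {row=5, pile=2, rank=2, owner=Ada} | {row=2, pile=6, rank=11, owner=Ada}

Comparing the two groups points to one rule — owner is not Ben.

Group A, Group A, Group B, Group A, Group A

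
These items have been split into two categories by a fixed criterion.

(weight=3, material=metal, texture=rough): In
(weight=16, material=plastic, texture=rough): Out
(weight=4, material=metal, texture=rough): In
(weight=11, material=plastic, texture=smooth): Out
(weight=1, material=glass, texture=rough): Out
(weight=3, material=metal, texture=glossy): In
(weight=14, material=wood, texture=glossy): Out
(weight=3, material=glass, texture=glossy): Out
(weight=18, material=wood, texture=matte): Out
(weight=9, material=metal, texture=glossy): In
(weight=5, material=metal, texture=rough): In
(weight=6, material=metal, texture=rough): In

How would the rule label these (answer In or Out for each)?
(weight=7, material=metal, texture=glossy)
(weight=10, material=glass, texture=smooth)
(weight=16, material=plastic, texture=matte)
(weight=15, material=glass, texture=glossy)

All 'In' examples share one property — material is metal — and every 'Out' example lacks it.
In: (weight=7, material=metal, texture=glossy), since material is metal. Out: (weight=10, material=glass, texture=smooth), since material is glass. Out: (weight=16, material=plastic, texture=matte), since material is plastic. Out: (weight=15, material=glass, texture=glossy), since material is glass.

In, Out, Out, Out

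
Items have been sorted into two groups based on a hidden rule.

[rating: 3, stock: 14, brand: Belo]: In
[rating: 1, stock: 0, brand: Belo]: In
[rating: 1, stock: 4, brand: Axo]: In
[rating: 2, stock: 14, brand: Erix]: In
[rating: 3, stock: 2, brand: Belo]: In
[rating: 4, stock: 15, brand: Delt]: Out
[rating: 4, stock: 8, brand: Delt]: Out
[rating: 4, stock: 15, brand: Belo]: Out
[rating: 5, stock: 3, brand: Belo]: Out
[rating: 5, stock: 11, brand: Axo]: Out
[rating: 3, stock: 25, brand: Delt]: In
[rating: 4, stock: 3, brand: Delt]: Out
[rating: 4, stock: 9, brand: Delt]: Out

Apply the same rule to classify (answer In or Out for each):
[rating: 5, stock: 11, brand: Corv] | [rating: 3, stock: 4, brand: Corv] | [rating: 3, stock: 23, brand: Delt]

Out, In, In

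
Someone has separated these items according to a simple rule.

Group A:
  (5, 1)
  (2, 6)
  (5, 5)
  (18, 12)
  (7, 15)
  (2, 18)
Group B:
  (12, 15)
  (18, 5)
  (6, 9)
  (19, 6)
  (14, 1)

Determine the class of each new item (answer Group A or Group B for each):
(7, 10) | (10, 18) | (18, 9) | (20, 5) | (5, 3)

The classifier is using: sum is even.

Group B, Group A, Group B, Group B, Group A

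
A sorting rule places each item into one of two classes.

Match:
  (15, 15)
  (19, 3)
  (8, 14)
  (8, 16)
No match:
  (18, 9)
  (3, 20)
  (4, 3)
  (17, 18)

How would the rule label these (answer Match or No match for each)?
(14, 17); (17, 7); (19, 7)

No match, Match, Match

Checking candidate rules against both groups, what survives is: sum is even.
(14, 17): No match (14+17 = 31).
(17, 7): Match (17+7 = 24).
(19, 7): Match (19+7 = 26).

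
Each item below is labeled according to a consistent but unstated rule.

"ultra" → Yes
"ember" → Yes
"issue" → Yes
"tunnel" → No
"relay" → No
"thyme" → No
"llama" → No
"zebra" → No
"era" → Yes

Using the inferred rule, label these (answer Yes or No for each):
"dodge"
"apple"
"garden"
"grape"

No, Yes, No, No

One predicate separates the groups cleanly: starts with a vowel.
No: "dodge", since starts with 'd'.
Yes: "apple", since starts with 'a'.
No: "garden", since starts with 'g'.
No: "grape", since starts with 'g'.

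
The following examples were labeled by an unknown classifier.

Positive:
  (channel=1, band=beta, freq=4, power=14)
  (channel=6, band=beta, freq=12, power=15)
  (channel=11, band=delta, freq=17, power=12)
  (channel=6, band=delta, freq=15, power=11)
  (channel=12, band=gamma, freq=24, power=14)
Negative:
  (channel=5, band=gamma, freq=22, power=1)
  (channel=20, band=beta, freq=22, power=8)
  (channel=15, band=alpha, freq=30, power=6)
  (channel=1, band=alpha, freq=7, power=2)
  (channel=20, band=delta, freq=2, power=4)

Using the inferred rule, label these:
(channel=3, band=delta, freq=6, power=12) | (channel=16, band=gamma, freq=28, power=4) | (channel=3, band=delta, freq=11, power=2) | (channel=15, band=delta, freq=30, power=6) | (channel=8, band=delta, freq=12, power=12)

Positive, Negative, Negative, Negative, Positive

The simplest hypothesis consistent with all the labels is: power ≥ 11.
Positive: (channel=3, band=delta, freq=6, power=12), since power = 12.
Negative: (channel=16, band=gamma, freq=28, power=4), since power = 4.
Negative: (channel=3, band=delta, freq=11, power=2), since power = 2.
Negative: (channel=15, band=delta, freq=30, power=6), since power = 6.
Positive: (channel=8, band=delta, freq=12, power=12), since power = 12.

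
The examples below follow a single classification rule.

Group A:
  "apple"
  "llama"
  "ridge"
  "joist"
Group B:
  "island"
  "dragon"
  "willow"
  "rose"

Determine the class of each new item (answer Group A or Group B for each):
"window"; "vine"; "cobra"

Group B, Group B, Group A

The classifier is using: odd length.
"window" → length 6 → Group B.
"vine" → length 4 → Group B.
"cobra" → length 5 → Group A.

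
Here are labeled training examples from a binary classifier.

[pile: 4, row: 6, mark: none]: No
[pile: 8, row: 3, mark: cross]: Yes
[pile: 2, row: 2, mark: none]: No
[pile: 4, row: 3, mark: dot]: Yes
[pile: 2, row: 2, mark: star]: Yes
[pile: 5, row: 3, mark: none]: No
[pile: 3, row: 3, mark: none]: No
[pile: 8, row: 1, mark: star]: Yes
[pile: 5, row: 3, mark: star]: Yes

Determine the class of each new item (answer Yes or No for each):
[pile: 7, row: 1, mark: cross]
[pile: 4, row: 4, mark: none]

Yes, No

One predicate separates the groups cleanly: mark is not none.
[pile: 7, row: 1, mark: cross]: mark is cross, qualifies → Yes. [pile: 4, row: 4, mark: none]: mark is none, does not pass → No.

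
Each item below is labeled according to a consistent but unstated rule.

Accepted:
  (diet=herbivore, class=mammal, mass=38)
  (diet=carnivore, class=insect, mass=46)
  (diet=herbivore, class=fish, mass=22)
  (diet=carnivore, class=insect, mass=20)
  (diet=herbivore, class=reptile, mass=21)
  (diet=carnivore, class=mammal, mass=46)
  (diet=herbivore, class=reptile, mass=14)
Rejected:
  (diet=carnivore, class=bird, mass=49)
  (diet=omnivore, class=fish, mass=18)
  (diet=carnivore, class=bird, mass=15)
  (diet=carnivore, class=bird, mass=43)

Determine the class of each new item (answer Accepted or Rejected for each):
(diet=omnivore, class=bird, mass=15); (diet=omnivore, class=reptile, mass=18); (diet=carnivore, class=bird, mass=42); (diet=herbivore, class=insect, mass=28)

Rejected, Rejected, Rejected, Accepted

A rule that fits every label: class is not bird AND mass ≠ 18 — true of each 'Accepted' example, false of each 'Rejected' one.
(diet=omnivore, class=bird, mass=15) → class is bird, mass = 15 → Rejected.
(diet=omnivore, class=reptile, mass=18) → class is reptile, mass = 18 → Rejected.
(diet=carnivore, class=bird, mass=42) → class is bird, mass = 42 → Rejected.
(diet=herbivore, class=insect, mass=28) → class is insect, mass = 28 → Accepted.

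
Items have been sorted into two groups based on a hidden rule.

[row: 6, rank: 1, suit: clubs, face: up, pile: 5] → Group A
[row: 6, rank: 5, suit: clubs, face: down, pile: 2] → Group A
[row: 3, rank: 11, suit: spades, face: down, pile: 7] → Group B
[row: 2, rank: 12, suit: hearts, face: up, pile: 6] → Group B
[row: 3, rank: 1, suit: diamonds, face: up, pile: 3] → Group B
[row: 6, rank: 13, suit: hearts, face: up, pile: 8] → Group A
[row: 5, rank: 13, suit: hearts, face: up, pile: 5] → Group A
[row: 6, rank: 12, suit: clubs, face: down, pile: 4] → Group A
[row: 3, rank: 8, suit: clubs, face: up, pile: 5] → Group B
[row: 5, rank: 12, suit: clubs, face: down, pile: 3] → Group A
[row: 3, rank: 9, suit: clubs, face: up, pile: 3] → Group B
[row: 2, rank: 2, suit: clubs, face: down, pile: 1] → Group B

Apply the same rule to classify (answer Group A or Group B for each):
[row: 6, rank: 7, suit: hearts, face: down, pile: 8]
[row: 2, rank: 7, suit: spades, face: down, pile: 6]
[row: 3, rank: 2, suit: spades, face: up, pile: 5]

Group A, Group B, Group B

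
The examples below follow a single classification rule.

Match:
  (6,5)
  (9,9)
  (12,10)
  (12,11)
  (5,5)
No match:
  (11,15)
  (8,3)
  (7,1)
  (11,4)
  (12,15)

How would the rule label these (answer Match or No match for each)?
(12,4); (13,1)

No match, No match

The simplest hypothesis consistent with all the labels is: |first − second| ≤ 2.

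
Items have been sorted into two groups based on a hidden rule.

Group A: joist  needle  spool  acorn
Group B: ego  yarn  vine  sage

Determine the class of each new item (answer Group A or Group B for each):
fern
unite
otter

A rule that fits every label: length ≥ 5 — true of each 'Group A' example, false of each 'Group B' one.
Group B: fern, since length 4. Group A: unite, since length 5. Group A: otter, since length 5.

Group B, Group A, Group A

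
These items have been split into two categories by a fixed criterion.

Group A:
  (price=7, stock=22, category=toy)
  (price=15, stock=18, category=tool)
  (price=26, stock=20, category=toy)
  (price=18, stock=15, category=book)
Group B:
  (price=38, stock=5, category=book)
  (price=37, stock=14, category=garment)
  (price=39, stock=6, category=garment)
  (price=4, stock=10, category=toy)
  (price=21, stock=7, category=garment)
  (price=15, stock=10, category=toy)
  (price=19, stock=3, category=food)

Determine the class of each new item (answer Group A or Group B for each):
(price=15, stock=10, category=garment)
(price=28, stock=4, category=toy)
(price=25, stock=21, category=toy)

Group B, Group B, Group A

'Group A' ⟺ stock ≥ 15.
(price=15, stock=10, category=garment) → stock = 10 → Group B. (price=28, stock=4, category=toy) → stock = 4 → Group B. (price=25, stock=21, category=toy) → stock = 21 → Group A.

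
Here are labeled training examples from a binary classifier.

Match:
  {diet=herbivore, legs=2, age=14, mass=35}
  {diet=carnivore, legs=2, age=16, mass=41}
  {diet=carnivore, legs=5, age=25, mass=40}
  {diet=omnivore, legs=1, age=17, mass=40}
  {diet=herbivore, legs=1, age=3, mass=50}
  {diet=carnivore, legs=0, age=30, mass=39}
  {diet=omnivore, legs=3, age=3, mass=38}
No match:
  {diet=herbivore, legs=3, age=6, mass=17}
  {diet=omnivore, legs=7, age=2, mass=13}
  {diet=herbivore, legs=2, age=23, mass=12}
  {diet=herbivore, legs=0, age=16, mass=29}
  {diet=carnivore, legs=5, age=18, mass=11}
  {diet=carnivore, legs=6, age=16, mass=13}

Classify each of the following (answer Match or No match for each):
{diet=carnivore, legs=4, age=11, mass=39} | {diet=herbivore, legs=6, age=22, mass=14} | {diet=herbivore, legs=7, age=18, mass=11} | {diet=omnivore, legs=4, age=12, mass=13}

Match, No match, No match, No match

Rule: mass ≥ 35. This holds for each 'Match' example and fails for each 'No match' one.
{diet=carnivore, legs=4, age=11, mass=39} → mass = 39 → Match.
{diet=herbivore, legs=6, age=22, mass=14} → mass = 14 → No match.
{diet=herbivore, legs=7, age=18, mass=11} → mass = 11 → No match.
{diet=omnivore, legs=4, age=12, mass=13} → mass = 13 → No match.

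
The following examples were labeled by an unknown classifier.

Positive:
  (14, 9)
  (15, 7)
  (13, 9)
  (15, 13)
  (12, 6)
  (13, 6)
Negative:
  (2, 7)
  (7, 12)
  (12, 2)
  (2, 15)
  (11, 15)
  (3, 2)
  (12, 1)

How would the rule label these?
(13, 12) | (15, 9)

Positive, Positive

The common property of the 'Positive' items is: first > second AND sum ≥ 17. No 'Negative' item has it.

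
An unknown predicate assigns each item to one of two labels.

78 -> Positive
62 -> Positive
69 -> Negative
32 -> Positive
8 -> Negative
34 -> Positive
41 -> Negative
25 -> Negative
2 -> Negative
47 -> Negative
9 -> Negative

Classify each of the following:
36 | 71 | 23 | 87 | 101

The simplest hypothesis consistent with all the labels is: even AND at least 9.
36: Positive (36 is even, 36 ≥ 9).
71: Negative (71 is odd, 71 ≥ 9).
23: Negative (23 is odd, 23 ≥ 9).
87: Negative (87 is odd, 87 ≥ 9).
101: Negative (101 is odd, 101 ≥ 9).

Positive, Negative, Negative, Negative, Negative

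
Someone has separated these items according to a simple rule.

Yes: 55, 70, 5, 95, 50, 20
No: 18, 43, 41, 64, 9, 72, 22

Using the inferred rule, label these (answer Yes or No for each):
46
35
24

No, Yes, No

The classifier is using: multiple of 5.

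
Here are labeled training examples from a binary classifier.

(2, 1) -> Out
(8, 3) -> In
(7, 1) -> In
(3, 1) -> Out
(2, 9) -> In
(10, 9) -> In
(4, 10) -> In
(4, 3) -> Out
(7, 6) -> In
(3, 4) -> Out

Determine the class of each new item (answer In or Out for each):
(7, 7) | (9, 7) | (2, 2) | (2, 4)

In, In, Out, Out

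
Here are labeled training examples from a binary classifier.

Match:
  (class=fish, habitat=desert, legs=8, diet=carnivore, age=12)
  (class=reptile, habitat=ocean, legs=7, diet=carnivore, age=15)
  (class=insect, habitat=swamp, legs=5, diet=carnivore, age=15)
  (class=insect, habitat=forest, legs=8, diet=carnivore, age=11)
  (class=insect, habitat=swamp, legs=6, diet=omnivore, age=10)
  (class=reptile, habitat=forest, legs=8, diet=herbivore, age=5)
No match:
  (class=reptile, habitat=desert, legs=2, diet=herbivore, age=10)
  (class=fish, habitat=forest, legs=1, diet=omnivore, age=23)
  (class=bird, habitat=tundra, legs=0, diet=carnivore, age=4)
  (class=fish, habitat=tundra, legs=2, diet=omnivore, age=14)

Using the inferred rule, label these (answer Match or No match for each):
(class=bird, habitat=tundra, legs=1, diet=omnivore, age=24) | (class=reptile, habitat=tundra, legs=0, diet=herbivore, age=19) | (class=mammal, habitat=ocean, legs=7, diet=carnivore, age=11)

No match, No match, Match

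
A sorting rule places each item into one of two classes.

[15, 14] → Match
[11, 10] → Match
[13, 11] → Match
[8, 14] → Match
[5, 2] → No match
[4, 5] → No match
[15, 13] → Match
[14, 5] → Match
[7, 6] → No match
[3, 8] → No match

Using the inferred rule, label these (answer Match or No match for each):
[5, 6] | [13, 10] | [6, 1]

Rule: sum ≥ 19. This holds for each 'Match' example and fails for each 'No match' one.
[5, 6]: No match (5+6 = 11). [13, 10]: Match (13+10 = 23). [6, 1]: No match (6+1 = 7).

No match, Match, No match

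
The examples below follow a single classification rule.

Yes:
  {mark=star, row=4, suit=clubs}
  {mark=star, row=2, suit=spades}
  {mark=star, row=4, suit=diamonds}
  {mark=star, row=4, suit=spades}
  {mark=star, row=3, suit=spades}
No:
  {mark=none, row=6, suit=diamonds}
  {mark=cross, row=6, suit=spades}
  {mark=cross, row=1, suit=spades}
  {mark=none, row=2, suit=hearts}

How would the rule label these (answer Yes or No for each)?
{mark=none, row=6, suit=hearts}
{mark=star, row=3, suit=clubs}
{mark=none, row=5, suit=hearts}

No, Yes, No

'Yes' ⟺ mark is star.
{mark=none, row=6, suit=hearts} — mark is none, hence No.
{mark=star, row=3, suit=clubs} — mark is star, hence Yes.
{mark=none, row=5, suit=hearts} — mark is none, hence No.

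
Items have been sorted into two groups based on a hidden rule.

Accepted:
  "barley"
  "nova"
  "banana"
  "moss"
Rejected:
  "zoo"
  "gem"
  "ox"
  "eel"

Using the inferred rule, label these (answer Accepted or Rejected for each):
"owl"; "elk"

Rejected, Rejected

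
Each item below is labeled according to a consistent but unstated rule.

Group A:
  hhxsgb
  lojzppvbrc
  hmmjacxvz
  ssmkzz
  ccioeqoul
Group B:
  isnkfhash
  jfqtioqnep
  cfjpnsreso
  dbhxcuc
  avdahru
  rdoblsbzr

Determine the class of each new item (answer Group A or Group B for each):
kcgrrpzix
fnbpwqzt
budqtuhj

Group A, Group B, Group B

Looking at the examples, the only property every 'Group A' case has and every 'Group B' case lacks is: has a double letter.
kcgrrpzix: 'rr' doubled — qualifies, so Group A.
fnbpwqzt: no doubled letter — doesn't qualify, so Group B.
budqtuhj: no doubled letter — doesn't qualify, so Group B.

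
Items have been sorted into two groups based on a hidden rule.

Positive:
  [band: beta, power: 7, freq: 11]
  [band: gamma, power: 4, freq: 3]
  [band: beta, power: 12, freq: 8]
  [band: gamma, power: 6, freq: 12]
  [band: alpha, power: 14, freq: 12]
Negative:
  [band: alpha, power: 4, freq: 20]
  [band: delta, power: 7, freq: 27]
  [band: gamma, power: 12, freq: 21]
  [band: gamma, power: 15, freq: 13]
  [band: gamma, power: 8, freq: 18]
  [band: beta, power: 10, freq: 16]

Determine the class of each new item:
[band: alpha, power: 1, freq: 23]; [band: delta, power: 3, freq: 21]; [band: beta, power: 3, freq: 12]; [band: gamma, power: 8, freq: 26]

Negative, Negative, Positive, Negative

The common property of the 'Positive' items is: freq ≤ 12. No 'Negative' item has it.
[band: alpha, power: 1, freq: 23]: freq = 23, lacks this property → Negative.
[band: delta, power: 3, freq: 21]: freq = 21, lacks this property → Negative.
[band: beta, power: 3, freq: 12]: freq = 12, matches → Positive.
[band: gamma, power: 8, freq: 26]: freq = 26, lacks this property → Negative.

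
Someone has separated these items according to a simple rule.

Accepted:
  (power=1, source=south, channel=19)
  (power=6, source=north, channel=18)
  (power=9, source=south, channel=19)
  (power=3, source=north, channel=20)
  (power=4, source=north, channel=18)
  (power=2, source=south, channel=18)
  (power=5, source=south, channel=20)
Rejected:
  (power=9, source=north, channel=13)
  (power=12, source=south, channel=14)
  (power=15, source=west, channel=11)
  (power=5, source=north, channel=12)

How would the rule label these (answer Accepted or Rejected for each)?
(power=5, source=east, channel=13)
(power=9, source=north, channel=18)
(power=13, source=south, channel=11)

Rejected, Accepted, Rejected

One predicate separates the groups cleanly: channel ≥ 18.
(power=5, source=east, channel=13) → channel = 13 → Rejected.
(power=9, source=north, channel=18) → channel = 18 → Accepted.
(power=13, source=south, channel=11) → channel = 11 → Rejected.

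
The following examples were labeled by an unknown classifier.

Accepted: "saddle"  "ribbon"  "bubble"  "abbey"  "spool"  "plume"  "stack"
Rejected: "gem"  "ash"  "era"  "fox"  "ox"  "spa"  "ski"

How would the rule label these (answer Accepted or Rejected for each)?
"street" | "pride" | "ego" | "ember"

Accepted, Accepted, Rejected, Accepted

The simplest hypothesis consistent with all the labels is: length ≥ 5.
Accepted: "street", since length 6. Accepted: "pride", since length 5. Rejected: "ego", since length 3. Accepted: "ember", since length 5.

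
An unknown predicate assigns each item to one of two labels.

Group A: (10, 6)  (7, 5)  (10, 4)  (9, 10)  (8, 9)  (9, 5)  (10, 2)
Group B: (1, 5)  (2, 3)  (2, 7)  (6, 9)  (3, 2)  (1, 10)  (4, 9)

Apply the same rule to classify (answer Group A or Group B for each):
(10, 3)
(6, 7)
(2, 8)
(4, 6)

Group A, Group B, Group B, Group B

The rule appears to be: first ≥ 7.
Group A: (10, 3), since first 10. Group B: (6, 7), since first 6. Group B: (2, 8), since first 2. Group B: (4, 6), since first 4.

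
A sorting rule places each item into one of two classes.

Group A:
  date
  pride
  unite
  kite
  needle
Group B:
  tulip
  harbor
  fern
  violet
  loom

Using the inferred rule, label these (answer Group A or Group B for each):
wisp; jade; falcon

'Group A' ⟺ ends with 'e'.
wisp: ends with 'p' — doesn't match, so Group B. jade: ends with 'e' — passes, so Group A. falcon: ends with 'n' — doesn't match, so Group B.

Group B, Group A, Group B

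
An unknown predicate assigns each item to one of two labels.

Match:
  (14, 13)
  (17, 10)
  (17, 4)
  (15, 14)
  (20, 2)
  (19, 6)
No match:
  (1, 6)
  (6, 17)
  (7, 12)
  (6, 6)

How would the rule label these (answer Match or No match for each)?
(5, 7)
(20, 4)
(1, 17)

No match, Match, No match

The distinguishing property — first > second — holds for all the 'Match' cases and none of the 'No match' cases.
(5, 7): 5 < 7 — lacks this property, so No match. (20, 4): 20 > 4 — matches, so Match. (1, 17): 1 < 17 — lacks this property, so No match.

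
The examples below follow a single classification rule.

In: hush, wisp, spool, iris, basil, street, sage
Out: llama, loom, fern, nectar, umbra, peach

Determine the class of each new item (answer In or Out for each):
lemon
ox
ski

Out, Out, In

The distinguishing property — contains 's' — holds for all the 'In' cases and none of the 'Out' cases.
lemon: no 's' — fails this test, so Out. ox: no 's' — fails this test, so Out. ski: has 's' — qualifies, so In.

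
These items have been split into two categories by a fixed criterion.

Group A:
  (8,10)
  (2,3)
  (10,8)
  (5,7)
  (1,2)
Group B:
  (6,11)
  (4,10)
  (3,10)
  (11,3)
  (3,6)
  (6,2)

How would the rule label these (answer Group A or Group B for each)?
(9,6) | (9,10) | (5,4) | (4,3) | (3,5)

A rule that fits every label: |first − second| ≤ 2 — true of each 'Group A' example, false of each 'Group B' one.
(9,6): |9−6| = 3, fails this test → Group B. (9,10): |9−10| = 1, satisfies this → Group A. (5,4): |5−4| = 1, satisfies this → Group A. (4,3): |4−3| = 1, satisfies this → Group A. (3,5): |3−5| = 2, satisfies this → Group A.

Group B, Group A, Group A, Group A, Group A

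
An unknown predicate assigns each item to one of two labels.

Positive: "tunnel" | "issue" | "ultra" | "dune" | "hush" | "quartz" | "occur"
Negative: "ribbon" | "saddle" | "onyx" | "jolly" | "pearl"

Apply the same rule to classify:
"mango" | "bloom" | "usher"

Negative, Negative, Positive

Looking at the examples, the only property every 'Positive' case has and every 'Negative' case lacks is: contains 'u'.
Negative: "mango", since no 'u'. Negative: "bloom", since no 'u'. Positive: "usher", since has 'u'.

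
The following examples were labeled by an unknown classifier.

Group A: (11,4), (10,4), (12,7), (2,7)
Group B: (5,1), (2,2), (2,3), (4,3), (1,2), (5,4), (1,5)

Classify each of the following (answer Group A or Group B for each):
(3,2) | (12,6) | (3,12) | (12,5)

Group B, Group A, Group A, Group A

Every 'Group A' example satisfies: max ≥ 7. None of the 'Group B' examples do.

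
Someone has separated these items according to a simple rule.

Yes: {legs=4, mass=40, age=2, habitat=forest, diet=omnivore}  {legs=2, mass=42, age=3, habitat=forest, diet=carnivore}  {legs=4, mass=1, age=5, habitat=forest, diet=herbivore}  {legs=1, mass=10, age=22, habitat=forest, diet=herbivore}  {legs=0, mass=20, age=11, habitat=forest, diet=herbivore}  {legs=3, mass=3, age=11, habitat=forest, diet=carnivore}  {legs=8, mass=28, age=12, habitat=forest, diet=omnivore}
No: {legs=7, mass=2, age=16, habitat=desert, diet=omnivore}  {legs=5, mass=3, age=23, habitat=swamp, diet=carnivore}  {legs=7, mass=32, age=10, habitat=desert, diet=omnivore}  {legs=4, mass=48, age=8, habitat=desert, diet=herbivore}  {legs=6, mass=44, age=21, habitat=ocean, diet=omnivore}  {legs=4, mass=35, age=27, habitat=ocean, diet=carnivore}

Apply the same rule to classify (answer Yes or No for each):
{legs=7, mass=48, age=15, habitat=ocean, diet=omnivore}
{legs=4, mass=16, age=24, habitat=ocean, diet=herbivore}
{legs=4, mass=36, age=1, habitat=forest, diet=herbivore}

No, No, Yes

Rule: habitat is forest. This holds for each 'Yes' example and fails for each 'No' one.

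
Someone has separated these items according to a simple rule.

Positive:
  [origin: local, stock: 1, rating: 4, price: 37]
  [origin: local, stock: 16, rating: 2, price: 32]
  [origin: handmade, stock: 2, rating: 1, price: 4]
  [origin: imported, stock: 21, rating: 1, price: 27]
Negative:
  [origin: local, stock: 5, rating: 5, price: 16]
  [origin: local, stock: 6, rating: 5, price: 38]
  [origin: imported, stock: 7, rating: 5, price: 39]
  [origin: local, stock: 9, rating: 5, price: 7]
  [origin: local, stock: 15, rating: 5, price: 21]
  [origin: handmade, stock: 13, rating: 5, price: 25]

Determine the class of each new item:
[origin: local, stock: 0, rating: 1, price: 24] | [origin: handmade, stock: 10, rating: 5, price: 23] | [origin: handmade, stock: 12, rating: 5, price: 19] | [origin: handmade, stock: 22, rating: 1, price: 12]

'Positive' ⟺ rating ≤ 4.

Positive, Negative, Negative, Positive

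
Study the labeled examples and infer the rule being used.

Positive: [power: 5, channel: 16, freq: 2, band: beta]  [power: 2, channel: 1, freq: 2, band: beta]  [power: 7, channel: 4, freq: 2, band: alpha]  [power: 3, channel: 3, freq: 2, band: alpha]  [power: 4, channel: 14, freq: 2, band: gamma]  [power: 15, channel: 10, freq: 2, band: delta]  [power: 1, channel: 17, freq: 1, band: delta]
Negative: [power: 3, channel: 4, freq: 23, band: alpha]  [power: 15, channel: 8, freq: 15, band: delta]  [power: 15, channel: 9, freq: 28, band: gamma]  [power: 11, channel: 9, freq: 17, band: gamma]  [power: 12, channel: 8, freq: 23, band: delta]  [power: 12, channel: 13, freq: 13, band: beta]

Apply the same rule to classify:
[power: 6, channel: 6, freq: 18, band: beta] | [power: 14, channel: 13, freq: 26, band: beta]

Negative, Negative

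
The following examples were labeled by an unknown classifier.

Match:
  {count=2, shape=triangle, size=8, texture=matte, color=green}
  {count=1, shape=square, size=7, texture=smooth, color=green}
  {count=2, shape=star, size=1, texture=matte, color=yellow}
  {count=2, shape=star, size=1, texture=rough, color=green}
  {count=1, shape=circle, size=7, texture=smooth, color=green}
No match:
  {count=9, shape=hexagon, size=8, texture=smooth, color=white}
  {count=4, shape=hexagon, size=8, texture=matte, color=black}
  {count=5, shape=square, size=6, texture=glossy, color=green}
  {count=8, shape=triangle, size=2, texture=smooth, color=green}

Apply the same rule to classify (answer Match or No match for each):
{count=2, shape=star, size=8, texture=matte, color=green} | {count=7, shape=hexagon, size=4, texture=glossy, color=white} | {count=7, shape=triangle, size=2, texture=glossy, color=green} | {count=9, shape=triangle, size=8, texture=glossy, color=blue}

The pattern is that an item is 'Match' exactly when: count ≤ 2.
Match: {count=2, shape=star, size=8, texture=matte, color=green}, since count = 2.
No match: {count=7, shape=hexagon, size=4, texture=glossy, color=white}, since count = 7.
No match: {count=7, shape=triangle, size=2, texture=glossy, color=green}, since count = 7.
No match: {count=9, shape=triangle, size=8, texture=glossy, color=blue}, since count = 9.

Match, No match, No match, No match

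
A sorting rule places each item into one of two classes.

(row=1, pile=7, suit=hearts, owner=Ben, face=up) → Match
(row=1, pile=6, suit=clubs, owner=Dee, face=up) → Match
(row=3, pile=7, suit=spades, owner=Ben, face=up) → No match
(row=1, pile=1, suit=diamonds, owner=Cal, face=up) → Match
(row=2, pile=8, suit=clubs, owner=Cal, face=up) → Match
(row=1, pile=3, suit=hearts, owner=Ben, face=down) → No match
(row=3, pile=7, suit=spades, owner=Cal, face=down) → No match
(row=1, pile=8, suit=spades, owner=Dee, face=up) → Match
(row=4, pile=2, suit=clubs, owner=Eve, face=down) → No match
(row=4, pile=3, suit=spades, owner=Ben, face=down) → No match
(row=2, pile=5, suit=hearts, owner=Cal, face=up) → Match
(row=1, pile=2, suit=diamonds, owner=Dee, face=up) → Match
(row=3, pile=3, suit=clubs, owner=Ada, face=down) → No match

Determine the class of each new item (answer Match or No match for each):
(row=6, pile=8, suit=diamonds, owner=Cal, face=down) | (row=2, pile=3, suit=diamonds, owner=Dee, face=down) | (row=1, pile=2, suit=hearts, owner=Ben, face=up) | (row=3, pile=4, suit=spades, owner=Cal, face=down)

'Match' ⟺ face is up AND row ≤ 2.
(row=6, pile=8, suit=diamonds, owner=Cal, face=down) — face is down, row = 6, hence No match.
(row=2, pile=3, suit=diamonds, owner=Dee, face=down) — face is down, row = 2, hence No match.
(row=1, pile=2, suit=hearts, owner=Ben, face=up) — face is up, row = 1, hence Match.
(row=3, pile=4, suit=spades, owner=Cal, face=down) — face is down, row = 3, hence No match.

No match, No match, Match, No match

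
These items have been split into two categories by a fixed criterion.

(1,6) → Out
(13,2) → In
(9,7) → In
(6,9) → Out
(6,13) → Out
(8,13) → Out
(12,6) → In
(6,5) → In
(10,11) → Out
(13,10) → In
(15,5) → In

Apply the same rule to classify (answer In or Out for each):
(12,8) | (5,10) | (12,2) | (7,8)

In, Out, In, Out

The distinguishing property — first > second — holds for all the 'In' cases and none of the 'Out' cases.
(12,8) — 12 > 8, hence In. (5,10) — 5 < 10, hence Out. (12,2) — 12 > 2, hence In. (7,8) — 7 < 8, hence Out.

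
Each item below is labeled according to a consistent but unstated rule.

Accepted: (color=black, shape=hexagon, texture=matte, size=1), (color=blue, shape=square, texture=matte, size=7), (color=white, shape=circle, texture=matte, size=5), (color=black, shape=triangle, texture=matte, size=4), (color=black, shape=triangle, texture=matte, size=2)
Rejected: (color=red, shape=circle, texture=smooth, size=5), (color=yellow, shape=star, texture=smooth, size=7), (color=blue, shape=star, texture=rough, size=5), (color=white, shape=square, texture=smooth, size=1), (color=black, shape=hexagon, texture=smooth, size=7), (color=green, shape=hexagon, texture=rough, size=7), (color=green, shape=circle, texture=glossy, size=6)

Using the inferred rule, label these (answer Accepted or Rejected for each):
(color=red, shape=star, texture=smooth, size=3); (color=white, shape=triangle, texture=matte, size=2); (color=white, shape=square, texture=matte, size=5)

The simplest hypothesis consistent with all the labels is: texture is matte.

Rejected, Accepted, Accepted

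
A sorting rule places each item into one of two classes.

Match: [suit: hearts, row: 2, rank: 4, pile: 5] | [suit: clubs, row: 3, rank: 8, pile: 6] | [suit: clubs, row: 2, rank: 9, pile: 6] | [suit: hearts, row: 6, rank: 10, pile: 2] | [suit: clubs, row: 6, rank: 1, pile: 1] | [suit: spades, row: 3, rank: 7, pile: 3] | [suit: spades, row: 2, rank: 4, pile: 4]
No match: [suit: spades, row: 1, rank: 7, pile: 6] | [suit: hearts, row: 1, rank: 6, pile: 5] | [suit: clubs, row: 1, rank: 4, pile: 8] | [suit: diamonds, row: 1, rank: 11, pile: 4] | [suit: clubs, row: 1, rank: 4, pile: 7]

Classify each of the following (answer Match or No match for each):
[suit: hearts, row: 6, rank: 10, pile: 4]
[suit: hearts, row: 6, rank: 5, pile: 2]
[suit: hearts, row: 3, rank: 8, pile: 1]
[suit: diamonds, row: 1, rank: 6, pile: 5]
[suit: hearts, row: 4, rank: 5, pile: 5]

Match, Match, Match, No match, Match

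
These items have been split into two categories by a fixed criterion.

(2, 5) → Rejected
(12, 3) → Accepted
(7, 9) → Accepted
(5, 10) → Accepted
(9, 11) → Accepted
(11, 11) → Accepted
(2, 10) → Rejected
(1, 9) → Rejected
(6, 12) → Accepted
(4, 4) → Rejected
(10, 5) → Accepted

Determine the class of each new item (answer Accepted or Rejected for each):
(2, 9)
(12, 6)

The simplest hypothesis consistent with all the labels is: sum ≥ 15.
(2, 9): 2+9 = 11, does not satisfy this → Rejected.
(12, 6): 12+6 = 18, qualifies → Accepted.

Rejected, Accepted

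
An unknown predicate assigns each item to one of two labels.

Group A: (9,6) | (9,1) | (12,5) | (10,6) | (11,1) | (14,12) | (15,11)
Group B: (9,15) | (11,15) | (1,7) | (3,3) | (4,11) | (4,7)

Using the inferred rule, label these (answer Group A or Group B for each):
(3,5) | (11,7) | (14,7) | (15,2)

Group B, Group A, Group A, Group A

One predicate separates the groups cleanly: first > second.
(3,5): 3 < 5 — does not fit, so Group B.
(11,7): 11 > 7 — fits, so Group A.
(14,7): 14 > 7 — fits, so Group A.
(15,2): 15 > 2 — fits, so Group A.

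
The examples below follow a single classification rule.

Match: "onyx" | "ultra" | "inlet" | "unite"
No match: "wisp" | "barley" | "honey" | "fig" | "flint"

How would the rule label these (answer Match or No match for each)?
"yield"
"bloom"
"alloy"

The distinguishing property — starts with a vowel — holds for all the 'Match' cases and none of the 'No match' cases.

No match, No match, Match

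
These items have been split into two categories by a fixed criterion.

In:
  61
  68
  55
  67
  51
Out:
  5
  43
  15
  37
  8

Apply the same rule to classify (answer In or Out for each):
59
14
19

A rule that fits every label: at least 51 — true of each 'In' example, false of each 'Out' one.

In, Out, Out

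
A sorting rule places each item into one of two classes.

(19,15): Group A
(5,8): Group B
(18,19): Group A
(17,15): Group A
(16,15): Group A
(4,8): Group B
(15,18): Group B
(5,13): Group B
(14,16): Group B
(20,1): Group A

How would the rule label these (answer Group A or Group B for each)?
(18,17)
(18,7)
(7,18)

Rule: first ≥ 16. This holds for each 'Group A' example and fails for each 'Group B' one.
Group A: (18,17), since first 18. Group A: (18,7), since first 18. Group B: (7,18), since first 7.

Group A, Group A, Group B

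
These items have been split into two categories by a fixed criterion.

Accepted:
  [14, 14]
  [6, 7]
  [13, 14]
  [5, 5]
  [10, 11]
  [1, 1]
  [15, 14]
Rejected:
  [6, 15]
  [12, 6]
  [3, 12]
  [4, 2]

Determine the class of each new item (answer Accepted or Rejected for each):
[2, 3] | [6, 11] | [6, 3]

The simplest hypothesis consistent with all the labels is: |first − second| ≤ 1.
[2, 3] — |2−3| = 1, hence Accepted.
[6, 11] — |6−11| = 5, hence Rejected.
[6, 3] — |6−3| = 3, hence Rejected.

Accepted, Rejected, Rejected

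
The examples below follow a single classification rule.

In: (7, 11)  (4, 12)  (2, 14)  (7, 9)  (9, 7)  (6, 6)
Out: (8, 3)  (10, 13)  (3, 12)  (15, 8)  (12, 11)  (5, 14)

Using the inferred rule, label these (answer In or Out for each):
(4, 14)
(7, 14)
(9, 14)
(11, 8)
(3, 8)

All 'In' examples share one property — sum is even — and every 'Out' example lacks it.
In: (4, 14), since 4+14 = 18. Out: (7, 14), since 7+14 = 21. Out: (9, 14), since 9+14 = 23. Out: (11, 8), since 11+8 = 19. Out: (3, 8), since 3+8 = 11.

In, Out, Out, Out, Out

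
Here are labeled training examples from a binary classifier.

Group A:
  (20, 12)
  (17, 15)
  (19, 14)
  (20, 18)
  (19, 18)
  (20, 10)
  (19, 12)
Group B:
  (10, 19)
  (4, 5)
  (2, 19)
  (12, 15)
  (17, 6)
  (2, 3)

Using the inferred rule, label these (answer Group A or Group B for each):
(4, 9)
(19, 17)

A rule that fits every label: sum ≥ 30 — true of each 'Group A' example, false of each 'Group B' one.
(4, 9): 4+9 = 13 — does not pass, so Group B.
(19, 17): 19+17 = 36 — fits, so Group A.

Group B, Group A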